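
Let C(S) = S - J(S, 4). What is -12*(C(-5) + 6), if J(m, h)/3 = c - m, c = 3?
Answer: 276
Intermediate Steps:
J(m, h) = 9 - 3*m (J(m, h) = 3*(3 - m) = 9 - 3*m)
C(S) = -9 + 4*S (C(S) = S - (9 - 3*S) = S + (-9 + 3*S) = -9 + 4*S)
-12*(C(-5) + 6) = -12*((-9 + 4*(-5)) + 6) = -12*((-9 - 20) + 6) = -12*(-29 + 6) = -12*(-23) = 276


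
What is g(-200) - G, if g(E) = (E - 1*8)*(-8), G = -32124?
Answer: 33788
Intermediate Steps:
g(E) = 64 - 8*E (g(E) = (E - 8)*(-8) = (-8 + E)*(-8) = 64 - 8*E)
g(-200) - G = (64 - 8*(-200)) - 1*(-32124) = (64 + 1600) + 32124 = 1664 + 32124 = 33788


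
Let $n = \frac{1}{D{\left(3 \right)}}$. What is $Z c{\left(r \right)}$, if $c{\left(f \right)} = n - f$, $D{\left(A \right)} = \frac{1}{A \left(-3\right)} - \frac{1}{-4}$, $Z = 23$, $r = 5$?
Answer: $\frac{253}{5} \approx 50.6$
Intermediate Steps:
$D{\left(A \right)} = \frac{1}{4} - \frac{1}{3 A}$ ($D{\left(A \right)} = \frac{1}{A} \left(- \frac{1}{3}\right) - - \frac{1}{4} = - \frac{1}{3 A} + \frac{1}{4} = \frac{1}{4} - \frac{1}{3 A}$)
$n = \frac{36}{5}$ ($n = \frac{1}{\frac{1}{12} \cdot \frac{1}{3} \left(-4 + 3 \cdot 3\right)} = \frac{1}{\frac{1}{12} \cdot \frac{1}{3} \left(-4 + 9\right)} = \frac{1}{\frac{1}{12} \cdot \frac{1}{3} \cdot 5} = \frac{1}{\frac{5}{36}} = \frac{36}{5} \approx 7.2$)
$c{\left(f \right)} = \frac{36}{5} - f$
$Z c{\left(r \right)} = 23 \left(\frac{36}{5} - 5\right) = 23 \cdot \frac{11}{5} = \frac{253}{5}$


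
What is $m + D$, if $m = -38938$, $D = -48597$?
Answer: $-87535$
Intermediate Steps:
$m + D = -38938 - 48597 = -87535$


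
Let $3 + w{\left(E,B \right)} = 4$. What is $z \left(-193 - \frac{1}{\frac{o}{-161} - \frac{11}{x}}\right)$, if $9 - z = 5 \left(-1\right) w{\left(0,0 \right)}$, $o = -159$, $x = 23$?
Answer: $- \frac{111909}{41} \approx -2729.5$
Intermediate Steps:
$w{\left(E,B \right)} = 1$ ($w{\left(E,B \right)} = -3 + 4 = 1$)
$z = 14$ ($z = 9 - 5 \left(-1\right) 1 = 9 - \left(-5\right) 1 = 9 - -5 = 9 + 5 = 14$)
$z \left(-193 - \frac{1}{\frac{o}{-161} - \frac{11}{x}}\right) = 14 \left(-193 - \frac{1}{- \frac{159}{-161} - \frac{11}{23}}\right) = 14 \left(-193 - \frac{1}{\left(-159\right) \left(- \frac{1}{161}\right) - \frac{11}{23}}\right) = 14 \left(-193 - \frac{1}{\frac{159}{161} - \frac{11}{23}}\right) = 14 \left(-193 - \frac{1}{\frac{82}{161}}\right) = 14 \left(-193 - \frac{161}{82}\right) = 14 \left(- \frac{15987}{82}\right) = - \frac{111909}{41}$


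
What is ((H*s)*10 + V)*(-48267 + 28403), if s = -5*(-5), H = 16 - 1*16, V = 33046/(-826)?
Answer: 328212872/413 ≈ 7.9470e+5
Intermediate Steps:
V = -16523/413 (V = 33046*(-1/826) = -16523/413 ≈ -40.007)
H = 0 (H = 16 - 16 = 0)
s = 25
((H*s)*10 + V)*(-48267 + 28403) = ((0*25)*10 - 16523/413)*(-48267 + 28403) = (0*10 - 16523/413)*(-19864) = (0 - 16523/413)*(-19864) = -16523/413*(-19864) = 328212872/413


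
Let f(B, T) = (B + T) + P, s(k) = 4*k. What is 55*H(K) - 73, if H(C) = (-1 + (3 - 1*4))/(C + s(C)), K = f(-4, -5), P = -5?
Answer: -500/7 ≈ -71.429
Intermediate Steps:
f(B, T) = -5 + B + T (f(B, T) = (B + T) - 5 = -5 + B + T)
K = -14 (K = -5 - 4 - 5 = -14)
H(C) = -2/(5*C) (H(C) = (-1 + (3 - 1*4))/(C + 4*C) = (-1 + (3 - 4))/((5*C)) = (-1 - 1)*(1/(5*C)) = -2/(5*C))
55*H(K) - 73 = 55*(-2/5/(-14)) - 73 = 55*(-2/5*(-1/14)) - 73 = 55*(1/35) - 73 = 11/7 - 73 = -500/7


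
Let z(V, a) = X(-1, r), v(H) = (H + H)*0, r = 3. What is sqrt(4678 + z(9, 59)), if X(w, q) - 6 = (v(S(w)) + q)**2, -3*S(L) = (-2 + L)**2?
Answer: 19*sqrt(13) ≈ 68.505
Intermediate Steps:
S(L) = -(-2 + L)**2/3
v(H) = 0 (v(H) = (2*H)*0 = 0)
X(w, q) = 6 + q**2 (X(w, q) = 6 + (0 + q)**2 = 6 + q**2)
z(V, a) = 15 (z(V, a) = 6 + 3**2 = 6 + 9 = 15)
sqrt(4678 + z(9, 59)) = sqrt(4678 + 15) = sqrt(4693) = 19*sqrt(13)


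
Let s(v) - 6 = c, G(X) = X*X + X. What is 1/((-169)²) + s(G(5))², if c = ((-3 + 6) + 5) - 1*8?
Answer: 1028197/28561 ≈ 36.000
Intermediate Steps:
G(X) = X + X² (G(X) = X² + X = X + X²)
c = 0 (c = (3 + 5) - 8 = 8 - 8 = 0)
s(v) = 6 (s(v) = 6 + 0 = 6)
1/((-169)²) + s(G(5))² = 1/((-169)²) + 6² = 1/28561 + 36 = 1028197/28561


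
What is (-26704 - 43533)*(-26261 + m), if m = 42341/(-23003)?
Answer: 42431866097388/23003 ≈ 1.8446e+9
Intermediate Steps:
m = -42341/23003 (m = 42341*(-1/23003) = -42341/23003 ≈ -1.8407)
(-26704 - 43533)*(-26261 + m) = (-26704 - 43533)*(-26261 - 42341/23003) = -70237*(-604124124/23003) = 42431866097388/23003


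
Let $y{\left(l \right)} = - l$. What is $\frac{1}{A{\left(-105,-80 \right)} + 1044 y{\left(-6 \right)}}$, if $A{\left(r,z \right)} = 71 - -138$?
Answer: $\frac{1}{6473} \approx 0.00015449$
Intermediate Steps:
$A{\left(r,z \right)} = 209$ ($A{\left(r,z \right)} = 71 + 138 = 209$)
$\frac{1}{A{\left(-105,-80 \right)} + 1044 y{\left(-6 \right)}} = \frac{1}{209 + 1044 \left(\left(-1\right) \left(-6\right)\right)} = \frac{1}{209 + 1044 \cdot 6} = \frac{1}{209 + 6264} = \frac{1}{6473}$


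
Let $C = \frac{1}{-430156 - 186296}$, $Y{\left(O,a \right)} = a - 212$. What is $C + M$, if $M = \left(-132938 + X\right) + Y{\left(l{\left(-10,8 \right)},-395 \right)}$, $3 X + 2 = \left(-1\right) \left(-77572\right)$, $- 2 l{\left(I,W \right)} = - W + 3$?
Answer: $- \frac{22128229487}{205484} \approx -1.0769 \cdot 10^{5}$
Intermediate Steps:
$l{\left(I,W \right)} = - \frac{3}{2} + \frac{W}{2}$ ($l{\left(I,W \right)} = - \frac{- W + 3}{2} = - \frac{3 - W}{2} = - \frac{3}{2} + \frac{W}{2}$)
$X = \frac{77570}{3}$ ($X = - \frac{2}{3} + \frac{\left(-1\right) \left(-77572\right)}{3} = - \frac{2}{3} + \frac{1}{3} \cdot 77572 = - \frac{2}{3} + \frac{77572}{3} = \frac{77570}{3} \approx 25857.0$)
$Y{\left(O,a \right)} = -212 + a$
$C = - \frac{1}{616452}$ ($C = \frac{1}{-616452} = - \frac{1}{616452} \approx -1.6222 \cdot 10^{-6}$)
$M = - \frac{323065}{3}$ ($M = \left(-132938 + \frac{77570}{3}\right) - 607 = - \frac{321244}{3} - 607 = - \frac{323065}{3} \approx -1.0769 \cdot 10^{5}$)
$C + M = - \frac{1}{616452} - \frac{323065}{3} = - \frac{22128229487}{205484}$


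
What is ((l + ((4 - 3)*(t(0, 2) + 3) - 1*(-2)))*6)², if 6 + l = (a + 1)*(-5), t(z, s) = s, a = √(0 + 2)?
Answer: 2376 + 1440*√2 ≈ 4412.5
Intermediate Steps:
a = √2 ≈ 1.4142
l = -11 - 5*√2 (l = -6 + (√2 + 1)*(-5) = -6 + (1 + √2)*(-5) = -6 + (-5 - 5*√2) = -11 - 5*√2 ≈ -18.071)
((l + ((4 - 3)*(t(0, 2) + 3) - 1*(-2)))*6)² = (((-11 - 5*√2) + ((4 - 3)*(2 + 3) - 1*(-2)))*6)² = (((-11 - 5*√2) + (1*5 + 2))*6)² = (((-11 - 5*√2) + (5 + 2))*6)² = (((-11 - 5*√2) + 7)*6)² = ((-4 - 5*√2)*6)² = (-24 - 30*√2)²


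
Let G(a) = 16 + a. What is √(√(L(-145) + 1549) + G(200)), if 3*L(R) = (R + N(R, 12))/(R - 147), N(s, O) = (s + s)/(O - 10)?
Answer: √(41438304 + 438*√297229866)/438 ≈ 15.980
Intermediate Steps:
N(s, O) = 2*s/(-10 + O) (N(s, O) = (2*s)/(-10 + O) = 2*s/(-10 + O))
L(R) = 2*R/(3*(-147 + R)) (L(R) = ((R + 2*R/(-10 + 12))/(R - 147))/3 = ((R + 2*R/2)/(-147 + R))/3 = ((R + 2*R*(½))/(-147 + R))/3 = ((R + R)/(-147 + R))/3 = ((2*R)/(-147 + R))/3 = (2*R/(-147 + R))/3 = 2*R/(3*(-147 + R)))
√(√(L(-145) + 1549) + G(200)) = √(√((⅔)*(-145)/(-147 - 145) + 1549) + (16 + 200)) = √(√((⅔)*(-145)/(-292) + 1549) + 216) = √(√((⅔)*(-145)*(-1/292) + 1549) + 216) = √(√(145/438 + 1549) + 216) = √(√(678607/438) + 216) = √(√297229866/438 + 216) = √(216 + √297229866/438)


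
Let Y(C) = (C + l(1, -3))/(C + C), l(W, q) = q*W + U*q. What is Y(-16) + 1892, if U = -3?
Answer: 30277/16 ≈ 1892.3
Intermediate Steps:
l(W, q) = -3*q + W*q (l(W, q) = q*W - 3*q = W*q - 3*q = -3*q + W*q)
Y(C) = (6 + C)/(2*C) (Y(C) = (C - 3*(-3 + 1))/(C + C) = (C - 3*(-2))/((2*C)) = (C + 6)*(1/(2*C)) = (6 + C)*(1/(2*C)) = (6 + C)/(2*C))
Y(-16) + 1892 = (½)*(6 - 16)/(-16) + 1892 = (½)*(-1/16)*(-10) + 1892 = 5/16 + 1892 = 30277/16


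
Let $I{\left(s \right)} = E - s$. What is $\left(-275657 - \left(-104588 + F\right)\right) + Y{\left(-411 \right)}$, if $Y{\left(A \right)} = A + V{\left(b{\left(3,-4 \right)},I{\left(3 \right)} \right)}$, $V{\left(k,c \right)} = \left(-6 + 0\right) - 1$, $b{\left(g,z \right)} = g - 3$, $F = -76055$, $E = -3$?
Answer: $-95432$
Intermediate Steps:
$b{\left(g,z \right)} = -3 + g$
$I{\left(s \right)} = -3 - s$
$V{\left(k,c \right)} = -7$ ($V{\left(k,c \right)} = -6 - 1 = -7$)
$Y{\left(A \right)} = -7 + A$ ($Y{\left(A \right)} = A - 7 = -7 + A$)
$\left(-275657 - \left(-104588 + F\right)\right) + Y{\left(-411 \right)} = \left(-275657 + \left(104588 - -76055\right)\right) - 418 = \left(-275657 + \left(104588 + 76055\right)\right) - 418 = \left(-275657 + 180643\right) - 418 = -95014 - 418 = -95432$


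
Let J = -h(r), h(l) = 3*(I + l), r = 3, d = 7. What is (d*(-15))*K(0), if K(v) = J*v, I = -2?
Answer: 0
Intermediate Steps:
h(l) = -6 + 3*l (h(l) = 3*(-2 + l) = -6 + 3*l)
J = -3 (J = -(-6 + 3*3) = -(-6 + 9) = -1*3 = -3)
K(v) = -3*v
(d*(-15))*K(0) = (7*(-15))*(-3*0) = -105*0 = 0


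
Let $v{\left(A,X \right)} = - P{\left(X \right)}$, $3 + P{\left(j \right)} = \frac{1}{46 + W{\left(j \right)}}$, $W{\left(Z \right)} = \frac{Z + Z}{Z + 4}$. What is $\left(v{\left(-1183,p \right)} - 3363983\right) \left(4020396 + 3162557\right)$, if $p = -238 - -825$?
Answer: $- \frac{685271482451303623}{28360} \approx -2.4163 \cdot 10^{13}$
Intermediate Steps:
$W{\left(Z \right)} = \frac{2 Z}{4 + Z}$
$P{\left(j \right)} = -3 + \frac{1}{46 + \frac{2 j}{4 + j}}$
$p = 587$ ($p = -238 + 825 = 587$)
$v{\left(A,X \right)} = - \frac{-548 - 143 X}{8 \left(23 + 6 X\right)}$
$\left(v{\left(-1183,p \right)} - 3363983\right) \left(4020396 + 3162557\right) = \left(\frac{548 + 143 \cdot 587}{8 \left(23 + 6 \cdot 587\right)} - 3363983\right) \left(4020396 + 3162557\right) = \left(\frac{548 + 83941}{8 \left(23 + 3522\right)} - 3363983\right) 7182953 = \left(\frac{1}{8} \cdot \frac{1}{3545} \cdot 84489 - 3363983\right) 7182953 = \left(\frac{84489}{28360} - 3363983\right) 7182953 = \left(- \frac{95402473391}{28360}\right) 7182953 = - \frac{685271482451303623}{28360}$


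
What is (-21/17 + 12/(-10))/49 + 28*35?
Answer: 4081493/4165 ≈ 979.95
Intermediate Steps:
(-21/17 + 12/(-10))/49 + 28*35 = (-21*1/17 + 12*(-⅒))*(1/49) + 980 = (-21/17 - 6/5)*(1/49) + 980 = -207/85*1/49 + 980 = -207/4165 + 980 = 4081493/4165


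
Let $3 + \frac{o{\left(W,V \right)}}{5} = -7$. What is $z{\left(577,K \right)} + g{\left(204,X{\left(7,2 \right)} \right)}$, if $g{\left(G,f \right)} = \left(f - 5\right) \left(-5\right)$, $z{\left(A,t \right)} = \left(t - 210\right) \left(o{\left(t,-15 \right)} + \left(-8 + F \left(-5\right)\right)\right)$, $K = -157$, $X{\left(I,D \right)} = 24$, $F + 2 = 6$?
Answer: $28531$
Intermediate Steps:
$F = 4$ ($F = -2 + 6 = 4$)
$o{\left(W,V \right)} = -50$ ($o{\left(W,V \right)} = -15 + 5 \left(-7\right) = -15 - 35 = -50$)
$z{\left(A,t \right)} = 16380 - 78 t$ ($z{\left(A,t \right)} = \left(t - 210\right) \left(-50 + \left(-8 + 4 \left(-5\right)\right)\right) = \left(-210 + t\right) \left(-50 - 28\right) = \left(-210 + t\right) \left(-78\right) = 16380 - 78 t$)
$g{\left(G,f \right)} = 25 - 5 f$ ($g{\left(G,f \right)} = \left(-5 + f\right) \left(-5\right) = 25 - 5 f$)
$z{\left(577,K \right)} + g{\left(204,X{\left(7,2 \right)} \right)} = \left(16380 - -12246\right) + \left(25 - 120\right) = \left(16380 + 12246\right) + \left(25 - 120\right) = 28626 - 95 = 28531$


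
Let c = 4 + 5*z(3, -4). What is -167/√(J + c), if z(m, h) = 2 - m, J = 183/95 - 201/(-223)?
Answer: -167*√820262015/38719 ≈ -123.53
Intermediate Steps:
J = 59904/21185 (J = 183*(1/95) - 201*(-1/223) = 183/95 + 201/223 = 59904/21185 ≈ 2.8277)
c = -1 (c = 4 + 5*(2 - 1*3) = 4 + 5*(2 - 3) = 4 + 5*(-1) = 4 - 5 = -1)
-167/√(J + c) = -167/√(59904/21185 - 1) = -167*√820262015/38719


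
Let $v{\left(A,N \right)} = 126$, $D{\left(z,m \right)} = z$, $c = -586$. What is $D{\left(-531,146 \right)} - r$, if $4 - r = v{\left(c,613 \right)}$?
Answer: $-409$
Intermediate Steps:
$r = -122$ ($r = 4 - 126 = -122$)
$D{\left(-531,146 \right)} - r = -531 - -122 = -531 + 122 = -409$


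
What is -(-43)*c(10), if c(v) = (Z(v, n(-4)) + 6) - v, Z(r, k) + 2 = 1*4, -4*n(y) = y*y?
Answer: -86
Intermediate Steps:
n(y) = -y²/4 (n(y) = -y*y/4 = -y²/4)
Z(r, k) = 2 (Z(r, k) = -2 + 1*4 = -2 + 4 = 2)
c(v) = 8 - v (c(v) = (2 + 6) - v = 8 - v)
-(-43)*c(10) = -(-43)*(8 - 1*10) = -(-43)*(8 - 10) = -(-43)*(-2) = -1*86 = -86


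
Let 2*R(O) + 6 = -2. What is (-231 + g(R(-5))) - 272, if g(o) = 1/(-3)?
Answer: -1510/3 ≈ -503.33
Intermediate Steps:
R(O) = -4 (R(O) = -3 + (½)*(-2) = -3 - 1 = -4)
g(o) = -⅓
(-231 + g(R(-5))) - 272 = (-231 - ⅓) - 272 = -694/3 - 272 = -1510/3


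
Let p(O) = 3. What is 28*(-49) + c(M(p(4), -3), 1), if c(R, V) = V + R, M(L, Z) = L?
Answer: -1368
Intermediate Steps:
c(R, V) = R + V
28*(-49) + c(M(p(4), -3), 1) = 28*(-49) + (3 + 1) = -1372 + 4 = -1368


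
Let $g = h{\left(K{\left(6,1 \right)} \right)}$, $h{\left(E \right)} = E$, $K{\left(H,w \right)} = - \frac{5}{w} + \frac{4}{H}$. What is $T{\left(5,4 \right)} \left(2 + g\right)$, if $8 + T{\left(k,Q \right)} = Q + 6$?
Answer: $- \frac{14}{3} \approx -4.6667$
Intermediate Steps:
$g = - \frac{13}{3}$ ($g = - \frac{5}{1} + \frac{4}{6} = \left(-5\right) 1 + 4 \cdot \frac{1}{6} = -5 + \frac{2}{3} = - \frac{13}{3} \approx -4.3333$)
$T{\left(k,Q \right)} = -2 + Q$ ($T{\left(k,Q \right)} = -8 + \left(Q + 6\right) = -8 + \left(6 + Q\right) = -2 + Q$)
$T{\left(5,4 \right)} \left(2 + g\right) = \left(-2 + 4\right) \left(2 - \frac{13}{3}\right) = 2 \left(- \frac{7}{3}\right) = - \frac{14}{3}$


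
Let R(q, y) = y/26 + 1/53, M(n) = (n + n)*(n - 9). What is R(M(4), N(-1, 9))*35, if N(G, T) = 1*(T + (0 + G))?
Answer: 7875/689 ≈ 11.430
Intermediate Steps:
N(G, T) = G + T (N(G, T) = 1*(T + G) = 1*(G + T) = G + T)
M(n) = 2*n*(-9 + n) (M(n) = (2*n)*(-9 + n) = 2*n*(-9 + n))
R(q, y) = 1/53 + y/26 (R(q, y) = y*(1/26) + 1*(1/53) = y/26 + 1/53 = 1/53 + y/26)
R(M(4), N(-1, 9))*35 = (1/53 + (-1 + 9)/26)*35 = (1/53 + (1/26)*8)*35 = (1/53 + 4/13)*35 = (225/689)*35 = 7875/689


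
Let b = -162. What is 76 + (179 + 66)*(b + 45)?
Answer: -28589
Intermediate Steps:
76 + (179 + 66)*(b + 45) = 76 + (179 + 66)*(-162 + 45) = 76 + 245*(-117) = 76 - 28665 = -28589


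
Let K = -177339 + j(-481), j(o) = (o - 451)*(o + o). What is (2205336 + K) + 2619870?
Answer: 5544451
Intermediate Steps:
j(o) = 2*o*(-451 + o) (j(o) = (-451 + o)*(2*o) = 2*o*(-451 + o))
K = 719245 (K = -177339 + 2*(-481)*(-451 - 481) = -177339 + 2*(-481)*(-932) = -177339 + 896584 = 719245)
(2205336 + K) + 2619870 = (2205336 + 719245) + 2619870 = 2924581 + 2619870 = 5544451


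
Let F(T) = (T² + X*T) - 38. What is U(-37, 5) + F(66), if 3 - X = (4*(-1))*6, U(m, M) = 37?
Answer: 6137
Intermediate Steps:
X = 27 (X = 3 - 4*(-1)*6 = 3 - (-4)*6 = 3 - 1*(-24) = 3 + 24 = 27)
F(T) = -38 + T² + 27*T (F(T) = (T² + 27*T) - 38 = -38 + T² + 27*T)
U(-37, 5) + F(66) = 37 + (-38 + 66² + 27*66) = 37 + (-38 + 4356 + 1782) = 37 + 6100 = 6137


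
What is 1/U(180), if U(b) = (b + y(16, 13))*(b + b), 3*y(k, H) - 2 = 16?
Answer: 1/66960 ≈ 1.4934e-5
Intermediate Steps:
y(k, H) = 6 (y(k, H) = ⅔ + (⅓)*16 = ⅔ + 16/3 = 6)
U(b) = 2*b*(6 + b) (U(b) = (b + 6)*(b + b) = (6 + b)*(2*b) = 2*b*(6 + b))
1/U(180) = 1/(2*180*(6 + 180)) = 1/(2*180*186) = 1/66960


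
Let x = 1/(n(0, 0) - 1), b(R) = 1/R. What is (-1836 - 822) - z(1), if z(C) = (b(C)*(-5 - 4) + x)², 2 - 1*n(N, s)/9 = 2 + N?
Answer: -2758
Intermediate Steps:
n(N, s) = -9*N (n(N, s) = 18 - 9*(2 + N) = 18 + (-18 - 9*N) = -9*N)
x = -1 (x = 1/(-9*0 - 1) = 1/(0 - 1) = 1/(-1) = -1)
z(C) = (-1 - 9/C)² (z(C) = ((-5 - 4)/C - 1)² = (-9/C - 1)² = (-1 - 9/C)²)
(-1836 - 822) - z(1) = (-1836 - 822) - (9 + 1)²/1² = -2658 - 10² = -2658 - 100 = -2758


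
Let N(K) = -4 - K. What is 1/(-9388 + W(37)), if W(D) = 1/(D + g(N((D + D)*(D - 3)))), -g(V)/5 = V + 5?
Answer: -12612/118401455 ≈ -0.00010652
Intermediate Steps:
g(V) = -25 - 5*V (g(V) = -5*(V + 5) = -5*(5 + V) = -25 - 5*V)
W(D) = 1/(-5 + D + 10*D*(-3 + D)) (W(D) = 1/(D + (-25 - 5*(-4 - (D + D)*(D - 3)))) = 1/(D + (-25 - 5*(-4 - 2*D*(-3 + D)))) = 1/(D + (-25 + (20 + 10*D*(-3 + D)))) = 1/(D + (-5 + 10*D*(-3 + D))) = 1/(-5 + D + 10*D*(-3 + D)))
1/(-9388 + W(37)) = 1/(-9388 + 1/(-5 + 37 + 10*37*(-3 + 37))) = 1/(-9388 + 1/(-5 + 37 + 10*37*34)) = 1/(-9388 + 1/(-5 + 37 + 12580)) = 1/(-9388 + 1/12612) = 1/(-118401455/12612) = -12612/118401455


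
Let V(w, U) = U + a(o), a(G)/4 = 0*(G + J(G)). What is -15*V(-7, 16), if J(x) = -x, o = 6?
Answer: -240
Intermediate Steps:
a(G) = 0 (a(G) = 4*(0*(G - G)) = 4*(0*0) = 4*0 = 0)
V(w, U) = U (V(w, U) = U + 0 = U)
-15*V(-7, 16) = -15*16 = -240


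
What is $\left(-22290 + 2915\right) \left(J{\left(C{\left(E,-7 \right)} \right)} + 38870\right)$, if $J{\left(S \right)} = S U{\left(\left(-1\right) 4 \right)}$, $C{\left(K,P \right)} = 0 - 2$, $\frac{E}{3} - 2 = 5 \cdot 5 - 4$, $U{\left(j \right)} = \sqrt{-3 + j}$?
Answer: $-753106250 + 38750 i \sqrt{7} \approx -7.5311 \cdot 10^{8} + 1.0252 \cdot 10^{5} i$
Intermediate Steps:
$E = 69$ ($E = 6 + 3 \left(5 \cdot 5 - 4\right) = 6 + 3 \left(25 - 4\right) = 6 + 3 \cdot 21 = 6 + 63 = 69$)
$C{\left(K,P \right)} = -2$
$J{\left(S \right)} = i S \sqrt{7}$ ($J{\left(S \right)} = S \sqrt{-3 - 4} = S \sqrt{-7} = S i \sqrt{7} = i S \sqrt{7}$)
$\left(-22290 + 2915\right) \left(J{\left(C{\left(E,-7 \right)} \right)} + 38870\right) = \left(-22290 + 2915\right) \left(i \left(-2\right) \sqrt{7} + 38870\right) = - 19375 \left(- 2 i \sqrt{7} + 38870\right) = - 19375 \left(38870 - 2 i \sqrt{7}\right) = -753106250 + 38750 i \sqrt{7}$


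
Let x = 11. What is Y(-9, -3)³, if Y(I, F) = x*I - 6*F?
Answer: -531441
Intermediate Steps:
Y(I, F) = -6*F + 11*I (Y(I, F) = 11*I - 6*F = -6*F + 11*I)
Y(-9, -3)³ = (-6*(-3) + 11*(-9))³ = (18 - 99)³ = (-81)³ = -531441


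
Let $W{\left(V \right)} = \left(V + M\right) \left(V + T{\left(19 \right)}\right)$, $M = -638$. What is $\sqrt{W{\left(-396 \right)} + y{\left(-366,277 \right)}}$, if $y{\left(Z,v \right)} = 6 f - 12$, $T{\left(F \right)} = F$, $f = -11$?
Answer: $2 \sqrt{97435} \approx 624.29$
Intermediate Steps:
$y{\left(Z,v \right)} = -78$ ($y{\left(Z,v \right)} = 6 \left(-11\right) - 12 = -66 - 12 = -78$)
$W{\left(V \right)} = \left(-638 + V\right) \left(19 + V\right)$ ($W{\left(V \right)} = \left(V - 638\right) \left(V + 19\right) = \left(-638 + V\right) \left(19 + V\right)$)
$\sqrt{W{\left(-396 \right)} + y{\left(-366,277 \right)}} = \sqrt{\left(-12122 + \left(-396\right)^{2} - -245124\right) - 78} = \sqrt{\left(-12122 + 156816 + 245124\right) - 78} = \sqrt{389818 - 78} = \sqrt{389740} = 2 \sqrt{97435}$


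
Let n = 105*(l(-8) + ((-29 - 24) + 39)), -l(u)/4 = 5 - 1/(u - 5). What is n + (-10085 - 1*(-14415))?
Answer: 9460/13 ≈ 727.69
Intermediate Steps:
l(u) = -20 + 4/(-5 + u) (l(u) = -4*(5 - 1/(u - 5)) = -4*(5 - 1/(-5 + u)) = -20 + 4/(-5 + u))
n = -46830/13 (n = 105*(4*(26 - 5*(-8))/(-5 - 8) + ((-29 - 24) + 39)) = 105*(4*(26 + 40)/(-13) + (-53 + 39)) = 105*(4*(-1/13)*66 - 14) = 105*(-264/13 - 14) = 105*(-446/13) = -46830/13 ≈ -3602.3)
n + (-10085 - 1*(-14415)) = -46830/13 + (-10085 - 1*(-14415)) = -46830/13 + (-10085 + 14415) = -46830/13 + 4330 = 9460/13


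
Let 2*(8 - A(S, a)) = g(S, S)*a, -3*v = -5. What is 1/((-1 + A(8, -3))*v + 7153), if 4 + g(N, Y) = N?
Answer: 3/21524 ≈ 0.00013938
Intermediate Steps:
v = 5/3 (v = -⅓*(-5) = 5/3 ≈ 1.6667)
g(N, Y) = -4 + N
A(S, a) = 8 - a*(-4 + S)/2 (A(S, a) = 8 - (-4 + S)*a/2 = 8 - a*(-4 + S)/2)
1/((-1 + A(8, -3))*v + 7153) = 1/((-1 + (8 - ½*(-3)*(-4 + 8)))*(5/3) + 7153) = 1/((-1 + (8 - ½*(-3)*4))*(5/3) + 7153) = 1/((-1 + (8 + 6))*(5/3) + 7153) = 1/((-1 + 14)*(5/3) + 7153) = 1/(13*(5/3) + 7153) = 1/(65/3 + 7153) = 1/(21524/3) = 3/21524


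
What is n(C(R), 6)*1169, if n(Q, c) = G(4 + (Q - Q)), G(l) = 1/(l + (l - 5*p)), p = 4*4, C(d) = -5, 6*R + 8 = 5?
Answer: -1169/72 ≈ -16.236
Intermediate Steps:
R = -½ (R = -4/3 + (⅙)*5 = -4/3 + ⅚ = -½ ≈ -0.50000)
p = 16
G(l) = 1/(-80 + 2*l) (G(l) = 1/(l + (l - 5*16)) = 1/(l + (l - 80)) = 1/(l + (-80 + l)) = 1/(-80 + 2*l))
n(Q, c) = -1/72 (n(Q, c) = 1/(2*(-40 + (4 + (Q - Q)))) = 1/(2*(-40 + (4 + 0))) = 1/(2*(-40 + 4)) = (½)/(-36) = (½)*(-1/36) = -1/72)
n(C(R), 6)*1169 = -1/72*1169 = -1169/72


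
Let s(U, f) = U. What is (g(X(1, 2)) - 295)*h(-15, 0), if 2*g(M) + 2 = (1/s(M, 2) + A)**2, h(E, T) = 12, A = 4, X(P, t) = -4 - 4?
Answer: -110781/32 ≈ -3461.9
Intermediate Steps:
X(P, t) = -8
g(M) = -1 + (4 + 1/M)**2/2 (g(M) = -1 + (1/M + 4)**2/2 = -1 + (4 + 1/M)**2/2)
(g(X(1, 2)) - 295)*h(-15, 0) = ((7 + (1/2)/(-8)**2 + 4/(-8)) - 295)*12 = ((7 + (1/2)*(1/64) + 4*(-1/8)) - 295)*12 = ((7 + 1/128 - 1/2) - 295)*12 = (833/128 - 295)*12 = -36927/128*12 = -110781/32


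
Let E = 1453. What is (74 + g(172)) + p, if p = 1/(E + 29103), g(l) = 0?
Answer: 2261145/30556 ≈ 74.000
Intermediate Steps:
p = 1/30556 (p = 1/(1453 + 29103) = 1/30556 ≈ 3.2727e-5)
(74 + g(172)) + p = (74 + 0) + 1/30556 = 74 + 1/30556 = 2261145/30556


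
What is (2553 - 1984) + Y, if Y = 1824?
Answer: 2393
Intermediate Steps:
(2553 - 1984) + Y = (2553 - 1984) + 1824 = 569 + 1824 = 2393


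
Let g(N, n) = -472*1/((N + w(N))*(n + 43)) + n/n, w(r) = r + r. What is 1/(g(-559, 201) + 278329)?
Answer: 102297/28472324128 ≈ 3.5929e-6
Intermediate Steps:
w(r) = 2*r
g(N, n) = 1 - 472/(3*N*(43 + n)) (g(N, n) = -472*1/((N + 2*N)*(n + 43)) + n/n = -472*1/(3*N*(43 + n)) + 1 = -472/(3*N*(43 + n)) + 1 = 1 - 472/(3*N*(43 + n)))
1/(g(-559, 201) + 278329) = 1/((-472/3 + 43*(-559) - 559*201)/((-559)*(43 + 201)) + 278329) = 1/(-1/559*(-472/3 - 24037 - 112359)/244 + 278329) = 1/(-1/559*1/244*(-409660/3) + 278329) = 1/(102415/102297 + 278329) = 1/(28472324128/102297) = 102297/28472324128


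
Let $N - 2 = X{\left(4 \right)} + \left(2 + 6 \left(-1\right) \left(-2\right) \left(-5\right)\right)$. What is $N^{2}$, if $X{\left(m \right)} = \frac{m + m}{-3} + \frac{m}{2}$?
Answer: $\frac{28900}{9} \approx 3211.1$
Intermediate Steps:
$X{\left(m \right)} = - \frac{m}{6}$ ($X{\left(m \right)} = 2 m \left(- \frac{1}{3}\right) + m \frac{1}{2} = - \frac{2 m}{3} + \frac{m}{2} = - \frac{m}{6}$)
$N = - \frac{170}{3}$ ($N = 2 + \left(\left(- \frac{1}{6}\right) 4 + \left(2 + 6 \left(-1\right) \left(-2\right) \left(-5\right)\right)\right) = 2 + \left(- \frac{2}{3} + \left(2 + 6 \cdot 2 \left(-5\right)\right)\right) = 2 + \left(- \frac{2}{3} + \left(2 + 6 \left(-10\right)\right)\right) = 2 + \left(- \frac{2}{3} + \left(2 - 60\right)\right) = 2 - \frac{176}{3} = - \frac{170}{3} \approx -56.667$)
$N^{2} = \left(- \frac{170}{3}\right)^{2} = \frac{28900}{9}$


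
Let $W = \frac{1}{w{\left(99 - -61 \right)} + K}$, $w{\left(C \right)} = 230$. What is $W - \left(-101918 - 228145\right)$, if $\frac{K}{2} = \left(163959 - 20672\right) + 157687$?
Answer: $\frac{198756677215}{602178} \approx 3.3006 \cdot 10^{5}$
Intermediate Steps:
$K = 601948$ ($K = 2 \left(\left(163959 - 20672\right) + 157687\right) = 2 \left(143287 + 157687\right) = 2 \cdot 300974 = 601948$)
$W = \frac{1}{602178}$ ($W = \frac{1}{230 + 601948} = \frac{1}{602178} \approx 1.6606 \cdot 10^{-6}$)
$W - \left(-101918 - 228145\right) = \frac{1}{602178} - \left(-101918 - 228145\right) = \frac{1}{602178} - -330063 = \frac{1}{602178} + 330063 = \frac{198756677215}{602178}$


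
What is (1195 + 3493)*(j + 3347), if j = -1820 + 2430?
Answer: 18550416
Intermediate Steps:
j = 610
(1195 + 3493)*(j + 3347) = (1195 + 3493)*(610 + 3347) = 4688*3957 = 18550416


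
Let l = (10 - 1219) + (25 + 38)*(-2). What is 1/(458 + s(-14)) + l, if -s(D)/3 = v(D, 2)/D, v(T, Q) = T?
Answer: -607424/455 ≈ -1335.0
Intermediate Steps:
s(D) = -3 (s(D) = -3*D/D = -3*1 = -3)
l = -1335 (l = -1209 + 63*(-2) = -1209 - 126 = -1335)
1/(458 + s(-14)) + l = 1/(458 - 3) - 1335 = 1/455 - 1335 = -607424/455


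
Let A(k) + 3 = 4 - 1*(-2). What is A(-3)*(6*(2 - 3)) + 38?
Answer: 20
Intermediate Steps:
A(k) = 3 (A(k) = -3 + (4 - 1*(-2)) = -3 + (4 + 2) = -3 + 6 = 3)
A(-3)*(6*(2 - 3)) + 38 = 3*(6*(2 - 3)) + 38 = 3*(6*(-1)) + 38 = 3*(-6) + 38 = -18 + 38 = 20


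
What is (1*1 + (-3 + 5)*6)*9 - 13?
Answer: 104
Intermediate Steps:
(1*1 + (-3 + 5)*6)*9 - 13 = (1 + 2*6)*9 - 13 = (1 + 12)*9 - 13 = 13*9 - 13 = 117 - 13 = 104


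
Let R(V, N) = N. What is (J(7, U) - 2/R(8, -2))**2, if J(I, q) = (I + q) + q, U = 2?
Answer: 144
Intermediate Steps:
J(I, q) = I + 2*q
(J(7, U) - 2/R(8, -2))**2 = ((7 + 2*2) - 2/(-2))**2 = ((7 + 4) - 2*(-1/2))**2 = (11 + 1)**2 = 12**2 = 144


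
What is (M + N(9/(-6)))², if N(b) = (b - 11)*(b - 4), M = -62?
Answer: 729/16 ≈ 45.563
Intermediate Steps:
N(b) = (-11 + b)*(-4 + b)
(M + N(9/(-6)))² = (-62 + (44 + (9/(-6))² - 135/(-6)))² = (-62 + (44 + (9*(-⅙))² - 135*(-1)/6))² = (-62 + (44 + (-3/2)² - 15*(-3/2)))² = (-62 + (44 + 9/4 + 45/2))² = (-62 + 275/4)² = (27/4)² = 729/16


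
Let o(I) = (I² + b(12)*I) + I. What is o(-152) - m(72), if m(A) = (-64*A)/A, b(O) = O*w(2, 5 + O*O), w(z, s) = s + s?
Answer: -520536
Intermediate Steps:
w(z, s) = 2*s
b(O) = O*(10 + 2*O²) (b(O) = O*(2*(5 + O*O)) = O*(2*(5 + O²)) = O*(10 + 2*O²))
m(A) = -64
o(I) = I² + 3577*I (o(I) = (I² + (2*12*(5 + 12²))*I) + I = (I² + (2*12*(5 + 144))*I) + I = (I² + (2*12*149)*I) + I = (I² + 3576*I) + I = I² + 3577*I)
o(-152) - m(72) = -152*(3577 - 152) - 1*(-64) = -152*3425 + 64 = -520600 + 64 = -520536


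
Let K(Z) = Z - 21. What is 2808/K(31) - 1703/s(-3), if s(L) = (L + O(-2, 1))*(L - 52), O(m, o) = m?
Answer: 75517/275 ≈ 274.61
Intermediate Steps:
K(Z) = -21 + Z
s(L) = (-52 + L)*(-2 + L) (s(L) = (L - 2)*(L - 52) = (-2 + L)*(-52 + L) = (-52 + L)*(-2 + L))
2808/K(31) - 1703/s(-3) = 2808/(-21 + 31) - 1703/(104 + (-3)² - 54*(-3)) = 2808/10 - 1703/(104 + 9 + 162) = 2808*(⅒) - 1703/275 = 1404/5 - 1703*1/275 = 1404/5 - 1703/275 = 75517/275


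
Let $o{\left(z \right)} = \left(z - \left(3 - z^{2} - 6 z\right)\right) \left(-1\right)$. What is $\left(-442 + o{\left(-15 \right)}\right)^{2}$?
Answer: $312481$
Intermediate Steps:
$o{\left(z \right)} = 3 - z^{2} - 7 z$ ($o{\left(z \right)} = \left(z + \left(-3 + z^{2} + 6 z\right)\right) \left(-1\right) = \left(-3 + z^{2} + 7 z\right) \left(-1\right) = 3 - z^{2} - 7 z$)
$\left(-442 + o{\left(-15 \right)}\right)^{2} = \left(-442 - 117\right)^{2} = \left(-559\right)^{2} = 312481$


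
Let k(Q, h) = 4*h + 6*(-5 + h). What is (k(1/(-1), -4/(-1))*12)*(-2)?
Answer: -240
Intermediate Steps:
k(Q, h) = -30 + 10*h (k(Q, h) = 4*h + (-30 + 6*h) = -30 + 10*h)
(k(1/(-1), -4/(-1))*12)*(-2) = ((-30 + 10*(-4/(-1)))*12)*(-2) = ((-30 + 10*(-4*(-1)))*12)*(-2) = ((-30 + 10*4)*12)*(-2) = ((-30 + 40)*12)*(-2) = (10*12)*(-2) = 120*(-2) = -240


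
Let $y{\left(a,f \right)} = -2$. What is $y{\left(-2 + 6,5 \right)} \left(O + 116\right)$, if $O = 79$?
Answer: $-390$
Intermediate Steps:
$y{\left(-2 + 6,5 \right)} \left(O + 116\right) = - 2 \left(79 + 116\right) = \left(-2\right) 195 = -390$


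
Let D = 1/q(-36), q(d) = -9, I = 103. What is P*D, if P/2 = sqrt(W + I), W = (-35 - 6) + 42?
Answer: -4*sqrt(26)/9 ≈ -2.2662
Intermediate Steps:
W = 1 (W = -41 + 42 = 1)
P = 4*sqrt(26) (P = 2*sqrt(1 + 103) = 2*sqrt(104) = 2*(2*sqrt(26)) = 4*sqrt(26) ≈ 20.396)
D = -1/9 (D = 1/(-9) = -1/9 ≈ -0.11111)
P*D = (4*sqrt(26))*(-1/9) = -4*sqrt(26)/9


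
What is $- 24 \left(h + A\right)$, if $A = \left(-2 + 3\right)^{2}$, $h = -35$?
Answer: $816$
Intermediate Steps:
$A = 1$ ($A = 1^{2} = 1$)
$- 24 \left(h + A\right) = - 24 \left(-35 + 1\right) = \left(-24\right) \left(-34\right) = 816$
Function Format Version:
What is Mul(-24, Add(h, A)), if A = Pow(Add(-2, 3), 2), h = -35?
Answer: 816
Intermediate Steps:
A = 1 (A = Pow(1, 2) = 1)
Mul(-24, Add(h, A)) = Mul(-24, Add(-35, 1)) = Mul(-24, -34) = 816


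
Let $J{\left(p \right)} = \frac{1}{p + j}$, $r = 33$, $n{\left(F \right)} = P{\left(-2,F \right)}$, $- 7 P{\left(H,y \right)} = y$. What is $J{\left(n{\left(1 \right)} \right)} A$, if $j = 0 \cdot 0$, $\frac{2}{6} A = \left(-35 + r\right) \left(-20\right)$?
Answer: $-840$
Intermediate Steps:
$P{\left(H,y \right)} = - \frac{y}{7}$
$n{\left(F \right)} = - \frac{F}{7}$
$A = 120$ ($A = 3 \left(-35 + 33\right) \left(-20\right) = 3 \left(\left(-2\right) \left(-20\right)\right) = 3 \cdot 40 = 120$)
$j = 0$
$J{\left(p \right)} = \frac{1}{p}$ ($J{\left(p \right)} = \frac{1}{p + 0} = \frac{1}{p}$)
$J{\left(n{\left(1 \right)} \right)} A = \frac{1}{\left(- \frac{1}{7}\right) 1} \cdot 120 = \frac{1}{- \frac{1}{7}} \cdot 120 = \left(-7\right) 120 = -840$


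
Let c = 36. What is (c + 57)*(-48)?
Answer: -4464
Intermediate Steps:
(c + 57)*(-48) = (36 + 57)*(-48) = 93*(-48) = -4464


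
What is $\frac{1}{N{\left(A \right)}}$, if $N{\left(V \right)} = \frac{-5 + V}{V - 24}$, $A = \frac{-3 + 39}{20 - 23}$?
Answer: $\frac{36}{17} \approx 2.1176$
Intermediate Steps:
$A = -12$ ($A = \frac{36}{-3} = 36 \left(- \frac{1}{3}\right) = -12$)
$N{\left(V \right)} = \frac{-5 + V}{-24 + V}$
$\frac{1}{N{\left(A \right)}} = \frac{1}{\frac{1}{-24 - 12} \left(-5 - 12\right)} = \frac{1}{\frac{1}{-36} \left(-17\right)} = \frac{1}{\left(- \frac{1}{36}\right) \left(-17\right)} = \frac{1}{\frac{17}{36}} = \frac{36}{17}$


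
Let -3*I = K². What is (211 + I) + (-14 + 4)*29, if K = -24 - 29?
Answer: -3046/3 ≈ -1015.3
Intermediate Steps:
K = -53
I = -2809/3 (I = -⅓*(-53)² = -⅓*2809 = -2809/3 ≈ -936.33)
(211 + I) + (-14 + 4)*29 = (211 - 2809/3) + (-14 + 4)*29 = -2176/3 - 10*29 = -2176/3 - 290 = -3046/3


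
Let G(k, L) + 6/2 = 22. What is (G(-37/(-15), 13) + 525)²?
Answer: 295936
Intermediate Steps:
G(k, L) = 19 (G(k, L) = -3 + 22 = 19)
(G(-37/(-15), 13) + 525)² = (19 + 525)² = 544² = 295936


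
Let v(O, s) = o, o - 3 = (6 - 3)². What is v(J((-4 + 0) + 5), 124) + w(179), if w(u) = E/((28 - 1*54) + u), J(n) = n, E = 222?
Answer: 686/51 ≈ 13.451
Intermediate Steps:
o = 12 (o = 3 + (6 - 3)² = 3 + 3² = 3 + 9 = 12)
w(u) = 222/(-26 + u) (w(u) = 222/((28 - 1*54) + u) = 222/((28 - 54) + u) = 222/(-26 + u))
v(O, s) = 12
v(J((-4 + 0) + 5), 124) + w(179) = 12 + 222/(-26 + 179) = 12 + 222/153 = 12 + 222*(1/153) = 12 + 74/51 = 686/51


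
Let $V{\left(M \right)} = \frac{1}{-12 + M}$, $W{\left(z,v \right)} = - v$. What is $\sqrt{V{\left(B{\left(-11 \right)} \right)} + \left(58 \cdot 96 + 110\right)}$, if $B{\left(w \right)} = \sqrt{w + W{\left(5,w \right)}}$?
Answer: $\frac{\sqrt{204405}}{6} \approx 75.352$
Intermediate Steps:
$B{\left(w \right)} = 0$ ($B{\left(w \right)} = \sqrt{w - w} = \sqrt{0} = 0$)
$\sqrt{V{\left(B{\left(-11 \right)} \right)} + \left(58 \cdot 96 + 110\right)} = \sqrt{\frac{1}{-12 + 0} + \left(58 \cdot 96 + 110\right)} = \sqrt{\frac{1}{-12} + \left(5568 + 110\right)} = \sqrt{- \frac{1}{12} + 5678} = \sqrt{\frac{68135}{12}} = \frac{\sqrt{204405}}{6}$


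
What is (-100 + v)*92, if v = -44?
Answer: -13248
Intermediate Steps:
(-100 + v)*92 = (-100 - 44)*92 = -144*92 = -13248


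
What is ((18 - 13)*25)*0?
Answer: 0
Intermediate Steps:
((18 - 13)*25)*0 = (5*25)*0 = 125*0 = 0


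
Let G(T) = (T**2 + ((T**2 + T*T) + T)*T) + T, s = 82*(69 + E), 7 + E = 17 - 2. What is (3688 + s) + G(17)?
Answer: 20423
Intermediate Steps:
E = 8 (E = -7 + (17 - 2) = -7 + 15 = 8)
s = 6314 (s = 82*(69 + 8) = 82*77 = 6314)
G(T) = T + T**2 + T*(T + 2*T**2) (G(T) = (T**2 + ((T**2 + T**2) + T)*T) + T = (T**2 + (2*T**2 + T)*T) + T = (T**2 + (T + 2*T**2)*T) + T = (T**2 + T*(T + 2*T**2)) + T = T + T**2 + T*(T + 2*T**2))
(3688 + s) + G(17) = (3688 + 6314) + 17*(1 + 2*17 + 2*17**2) = 10002 + 17*(1 + 34 + 2*289) = 10002 + 17*(1 + 34 + 578) = 10002 + 17*613 = 10002 + 10421 = 20423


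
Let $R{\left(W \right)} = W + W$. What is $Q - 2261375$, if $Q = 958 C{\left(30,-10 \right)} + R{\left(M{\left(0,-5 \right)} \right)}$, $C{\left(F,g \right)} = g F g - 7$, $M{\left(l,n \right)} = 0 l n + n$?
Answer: $605909$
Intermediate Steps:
$M{\left(l,n \right)} = n$ ($M{\left(l,n \right)} = 0 n + n = 0 + n = n$)
$R{\left(W \right)} = 2 W$
$C{\left(F,g \right)} = -7 + F g^{2}$ ($C{\left(F,g \right)} = F g g - 7 = F g^{2} - 7 = -7 + F g^{2}$)
$Q = 2867284$ ($Q = 958 \left(-7 + 30 \left(-10\right)^{2}\right) + 2 \left(-5\right) = 958 \left(-7 + 30 \cdot 100\right) - 10 = 958 \left(-7 + 3000\right) - 10 = 958 \cdot 2993 - 10 = 2867294 - 10 = 2867284$)
$Q - 2261375 = 2867284 - 2261375 = 605909$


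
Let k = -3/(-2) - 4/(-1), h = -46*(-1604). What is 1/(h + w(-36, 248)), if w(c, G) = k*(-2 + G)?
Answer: 1/75137 ≈ 1.3309e-5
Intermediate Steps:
h = 73784
k = 11/2 (k = -3*(-½) - 4*(-1) = 3/2 + 4 = 11/2 ≈ 5.5000)
w(c, G) = -11 + 11*G/2 (w(c, G) = 11*(-2 + G)/2 = -11 + 11*G/2)
1/(h + w(-36, 248)) = 1/(73784 + (-11 + (11/2)*248)) = 1/(73784 + (-11 + 1364)) = 1/(73784 + 1353) = 1/75137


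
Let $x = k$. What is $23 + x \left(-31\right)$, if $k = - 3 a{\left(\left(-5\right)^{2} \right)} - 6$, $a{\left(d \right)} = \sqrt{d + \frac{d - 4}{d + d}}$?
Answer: $209 + \frac{93 \sqrt{2542}}{10} \approx 677.89$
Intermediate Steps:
$a{\left(d \right)} = \sqrt{d + \frac{-4 + d}{2 d}}$
$k = -6 - \frac{3 \sqrt{2542}}{10}$ ($k = - 3 \frac{\sqrt{2 - \frac{8}{\left(-5\right)^{2}} + 4 \left(-5\right)^{2}}}{2} - 6 = - 3 \frac{\sqrt{2 - \frac{8}{25} + 4 \cdot 25}}{2} - 6 = - 3 \frac{\sqrt{2 - \frac{8}{25} + 100}}{2} - 6 = - 3 \frac{\sqrt{\frac{2542}{25}}}{2} - 6 = - 3 \frac{\frac{1}{5} \sqrt{2542}}{2} - 6 = - 3 \frac{\sqrt{2542}}{10} - 6 = - \frac{3 \sqrt{2542}}{10} - 6 = -6 - \frac{3 \sqrt{2542}}{10} \approx -21.125$)
$x = -6 - \frac{3 \sqrt{2542}}{10} \approx -21.125$
$23 + x \left(-31\right) = 23 + \left(-6 - \frac{3 \sqrt{2542}}{10}\right) \left(-31\right) = 23 + \left(186 + \frac{93 \sqrt{2542}}{10}\right) = 209 + \frac{93 \sqrt{2542}}{10}$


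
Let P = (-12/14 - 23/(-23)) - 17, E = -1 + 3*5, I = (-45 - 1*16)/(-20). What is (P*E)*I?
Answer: -3599/5 ≈ -719.80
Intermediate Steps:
I = 61/20 (I = (-45 - 16)*(-1/20) = -61*(-1/20) = 61/20 ≈ 3.0500)
E = 14 (E = -1 + 15 = 14)
P = -118/7 (P = (-12*1/14 - 23*(-1/23)) - 17 = (-6/7 + 1) - 17 = 1/7 - 17 = -118/7 ≈ -16.857)
(P*E)*I = -118/7*14*(61/20) = -236*61/20 = -3599/5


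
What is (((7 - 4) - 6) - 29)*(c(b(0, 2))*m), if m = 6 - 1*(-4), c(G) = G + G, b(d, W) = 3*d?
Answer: 0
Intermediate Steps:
c(G) = 2*G
m = 10 (m = 6 + 4 = 10)
(((7 - 4) - 6) - 29)*(c(b(0, 2))*m) = (((7 - 4) - 6) - 29)*((2*(3*0))*10) = ((3 - 6) - 29)*((2*0)*10) = (-3 - 29)*(0*10) = -32*0 = 0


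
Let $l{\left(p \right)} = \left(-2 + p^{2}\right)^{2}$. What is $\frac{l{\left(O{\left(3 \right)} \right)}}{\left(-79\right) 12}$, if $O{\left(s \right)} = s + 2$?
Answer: $- \frac{529}{948} \approx -0.55802$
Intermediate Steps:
$O{\left(s \right)} = 2 + s$
$\frac{l{\left(O{\left(3 \right)} \right)}}{\left(-79\right) 12} = \frac{\left(-2 + \left(2 + 3\right)^{2}\right)^{2}}{\left(-79\right) 12} = \frac{\left(-2 + 5^{2}\right)^{2}}{-948} = \left(-2 + 25\right)^{2} \left(- \frac{1}{948}\right) = 23^{2} \left(- \frac{1}{948}\right) = 529 \left(- \frac{1}{948}\right) = - \frac{529}{948}$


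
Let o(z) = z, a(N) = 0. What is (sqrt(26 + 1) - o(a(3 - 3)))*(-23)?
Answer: -69*sqrt(3) ≈ -119.51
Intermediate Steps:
(sqrt(26 + 1) - o(a(3 - 3)))*(-23) = (sqrt(26 + 1) - 1*0)*(-23) = (sqrt(27) + 0)*(-23) = (3*sqrt(3) + 0)*(-23) = (3*sqrt(3))*(-23) = -69*sqrt(3)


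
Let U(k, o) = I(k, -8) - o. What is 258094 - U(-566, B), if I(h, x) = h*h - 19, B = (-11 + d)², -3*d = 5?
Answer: -558743/9 ≈ -62083.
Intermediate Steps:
d = -5/3 (d = -⅓*5 = -5/3 ≈ -1.6667)
B = 1444/9 (B = (-11 - 5/3)² = (-38/3)² = 1444/9 ≈ 160.44)
I(h, x) = -19 + h² (I(h, x) = h² - 19 = -19 + h²)
U(k, o) = -19 + k² - o (U(k, o) = (-19 + k²) - o = -19 + k² - o)
258094 - U(-566, B) = 258094 - (-19 + (-566)² - 1*1444/9) = 258094 - (-19 + 320356 - 1444/9) = 258094 - 1*2881589/9 = 258094 - 2881589/9 = -558743/9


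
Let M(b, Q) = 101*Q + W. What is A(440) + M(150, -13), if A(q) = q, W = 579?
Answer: -294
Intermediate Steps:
M(b, Q) = 579 + 101*Q (M(b, Q) = 101*Q + 579 = 579 + 101*Q)
A(440) + M(150, -13) = 440 + (579 + 101*(-13)) = 440 + (579 - 1313) = 440 - 734 = -294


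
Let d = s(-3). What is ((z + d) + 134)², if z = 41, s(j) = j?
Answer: 29584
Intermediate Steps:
d = -3
((z + d) + 134)² = ((41 - 3) + 134)² = (38 + 134)² = 172² = 29584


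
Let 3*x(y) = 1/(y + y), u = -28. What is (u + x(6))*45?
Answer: -5035/4 ≈ -1258.8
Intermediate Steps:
x(y) = 1/(6*y) (x(y) = 1/(3*(y + y)) = 1/(3*((2*y))) = (1/(2*y))/3 = 1/(6*y))
(u + x(6))*45 = (-28 + (⅙)/6)*45 = (-28 + (⅙)*(⅙))*45 = (-28 + 1/36)*45 = -1007/36*45 = -5035/4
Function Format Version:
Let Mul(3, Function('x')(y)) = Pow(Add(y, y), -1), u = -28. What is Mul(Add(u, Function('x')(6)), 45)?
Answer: Rational(-5035, 4) ≈ -1258.8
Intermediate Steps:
Function('x')(y) = Mul(Rational(1, 6), Pow(y, -1)) (Function('x')(y) = Mul(Rational(1, 3), Pow(Add(y, y), -1)) = Mul(Rational(1, 3), Pow(Mul(2, y), -1)) = Mul(Rational(1, 3), Mul(Rational(1, 2), Pow(y, -1))) = Mul(Rational(1, 6), Pow(y, -1)))
Mul(Add(u, Function('x')(6)), 45) = Mul(Add(-28, Mul(Rational(1, 6), Pow(6, -1))), 45) = Mul(Add(-28, Mul(Rational(1, 6), Rational(1, 6))), 45) = Mul(Add(-28, Rational(1, 36)), 45) = Mul(Rational(-1007, 36), 45) = Rational(-5035, 4)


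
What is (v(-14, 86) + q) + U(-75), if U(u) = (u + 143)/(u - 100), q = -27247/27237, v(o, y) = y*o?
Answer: -117254209/97275 ≈ -1205.4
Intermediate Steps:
v(o, y) = o*y
q = -27247/27237 (q = -27247*1/27237 = -27247/27237 ≈ -1.0004)
U(u) = (143 + u)/(-100 + u)
(v(-14, 86) + q) + U(-75) = (-14*86 - 27247/27237) + (143 - 75)/(-100 - 75) = (-1204 - 27247/27237) + 68/(-175) = -32820595/27237 - 1/175*68 = -32820595/27237 - 68/175 = -117254209/97275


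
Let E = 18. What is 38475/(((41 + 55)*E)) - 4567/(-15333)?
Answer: 22141813/981312 ≈ 22.563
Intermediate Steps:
38475/(((41 + 55)*E)) - 4567/(-15333) = 38475/(((41 + 55)*18)) - 4567/(-15333) = 38475/((96*18)) - 4567*(-1/15333) = 38475/1728 + 4567/15333 = 38475*(1/1728) + 4567/15333 = 1425/64 + 4567/15333 = 22141813/981312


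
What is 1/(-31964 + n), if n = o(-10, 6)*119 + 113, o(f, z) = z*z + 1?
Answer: -1/27448 ≈ -3.6433e-5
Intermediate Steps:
o(f, z) = 1 + z**2 (o(f, z) = z**2 + 1 = 1 + z**2)
n = 4516 (n = (1 + 6**2)*119 + 113 = (1 + 36)*119 + 113 = 37*119 + 113 = 4403 + 113 = 4516)
1/(-31964 + n) = 1/(-31964 + 4516) = 1/(-27448) = -1/27448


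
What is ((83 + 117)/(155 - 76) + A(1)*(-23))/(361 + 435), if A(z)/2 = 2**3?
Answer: -7218/15721 ≈ -0.45913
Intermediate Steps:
A(z) = 16 (A(z) = 2*2**3 = 2*8 = 16)
((83 + 117)/(155 - 76) + A(1)*(-23))/(361 + 435) = ((83 + 117)/(155 - 76) + 16*(-23))/(361 + 435) = (200/79 - 368)/796 = (200*(1/79) - 368)*(1/796) = (200/79 - 368)*(1/796) = -28872/79*1/796 = -7218/15721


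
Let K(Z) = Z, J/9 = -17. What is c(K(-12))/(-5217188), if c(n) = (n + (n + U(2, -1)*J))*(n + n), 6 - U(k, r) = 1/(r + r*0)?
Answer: -6570/1304297 ≈ -0.0050372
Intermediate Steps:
U(k, r) = 6 - 1/r (U(k, r) = 6 - 1/(r + r*0) = 6 - 1/(r + 0) = 6 - 1/r)
J = -153 (J = 9*(-17) = -153)
c(n) = 2*n*(-1071 + 2*n) (c(n) = (n + (n + (6 - 1/(-1))*(-153)))*(n + n) = (n + (n + (6 - 1*(-1))*(-153)))*(2*n) = (n + (n + (6 + 1)*(-153)))*(2*n) = (n + (n + 7*(-153)))*(2*n) = (n + (n - 1071))*(2*n) = (n + (-1071 + n))*(2*n) = (-1071 + 2*n)*(2*n) = 2*n*(-1071 + 2*n))
c(K(-12))/(-5217188) = (2*(-12)*(-1071 + 2*(-12)))/(-5217188) = (2*(-12)*(-1071 - 24))*(-1/5217188) = (2*(-12)*(-1095))*(-1/5217188) = 26280*(-1/5217188) = -6570/1304297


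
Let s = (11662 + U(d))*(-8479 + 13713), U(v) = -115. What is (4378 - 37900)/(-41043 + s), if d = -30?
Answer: -11174/20131985 ≈ -0.00055504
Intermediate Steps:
s = 60436998 (s = (11662 - 115)*(-8479 + 13713) = 11547*5234 = 60436998)
(4378 - 37900)/(-41043 + s) = (4378 - 37900)/(-41043 + 60436998) = -33522/60395955 = -33522*1/60395955 = -11174/20131985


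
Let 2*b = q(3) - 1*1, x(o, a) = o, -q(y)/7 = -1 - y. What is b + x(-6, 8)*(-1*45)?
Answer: 567/2 ≈ 283.50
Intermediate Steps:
q(y) = 7 + 7*y (q(y) = -7*(-1 - y) = 7 + 7*y)
b = 27/2 (b = ((7 + 7*3) - 1*1)/2 = ((7 + 21) - 1)/2 = (28 - 1)/2 = (1/2)*27 = 27/2 ≈ 13.500)
b + x(-6, 8)*(-1*45) = 27/2 - (-6)*45 = 27/2 - 6*(-45) = 27/2 + 270 = 567/2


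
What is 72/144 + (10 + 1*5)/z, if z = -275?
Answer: 49/110 ≈ 0.44545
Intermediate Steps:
72/144 + (10 + 1*5)/z = 72/144 + (10 + 1*5)/(-275) = 72*(1/144) + (10 + 5)*(-1/275) = 1/2 + 15*(-1/275) = 1/2 - 3/55 = 49/110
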